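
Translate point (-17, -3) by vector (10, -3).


Translation: (x+dx, y+dy) = (-17+10, -3+-3) = (-7, -6)

(-7, -6)


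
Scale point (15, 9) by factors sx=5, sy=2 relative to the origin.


Scaling: (x*sx, y*sy) = (15*5, 9*2) = (75, 18)

(75, 18)


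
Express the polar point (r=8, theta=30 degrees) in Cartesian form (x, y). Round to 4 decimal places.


x = 8 * cos(30) = 6.9282
y = 8 * sin(30) = 4

(6.9282, 4)


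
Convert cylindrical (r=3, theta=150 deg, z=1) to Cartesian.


x = 3 * cos(150) = -2.5981
y = 3 * sin(150) = 1.5
z = 1

(-2.5981, 1.5, 1)


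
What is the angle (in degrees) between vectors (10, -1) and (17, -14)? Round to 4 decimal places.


dot = 10*17 + -1*-14 = 184
|u| = 10.0499, |v| = 22.0227
cos(angle) = 0.8314
angle = 33.7619 degrees

33.7619 degrees


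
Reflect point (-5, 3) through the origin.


Reflection through origin: (x, y) -> (-x, -y)
(-5, 3) -> (5, -3)

(5, -3)


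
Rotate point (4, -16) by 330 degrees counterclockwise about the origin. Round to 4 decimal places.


x' = 4*cos(330) - -16*sin(330) = -4.5359
y' = 4*sin(330) + -16*cos(330) = -15.8564

(-4.5359, -15.8564)


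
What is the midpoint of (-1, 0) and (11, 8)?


Midpoint = ((-1+11)/2, (0+8)/2) = (5, 4)

(5, 4)


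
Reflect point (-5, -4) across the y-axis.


Reflection across y-axis: (x, y) -> (-x, y)
(-5, -4) -> (5, -4)

(5, -4)


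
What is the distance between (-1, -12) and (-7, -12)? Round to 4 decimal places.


d = sqrt((-7--1)^2 + (-12--12)^2) = 6

6


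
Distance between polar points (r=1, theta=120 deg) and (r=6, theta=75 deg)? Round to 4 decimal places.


d = sqrt(r1^2 + r2^2 - 2*r1*r2*cos(t2-t1))
d = sqrt(1^2 + 6^2 - 2*1*6*cos(75-120)) = 5.3399

5.3399


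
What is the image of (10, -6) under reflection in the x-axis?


Reflection across x-axis: (x, y) -> (x, -y)
(10, -6) -> (10, 6)

(10, 6)


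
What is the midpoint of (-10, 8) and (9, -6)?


Midpoint = ((-10+9)/2, (8+-6)/2) = (-0.5, 1)

(-0.5, 1)


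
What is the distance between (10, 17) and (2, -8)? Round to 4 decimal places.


d = sqrt((2-10)^2 + (-8-17)^2) = 26.2488

26.2488


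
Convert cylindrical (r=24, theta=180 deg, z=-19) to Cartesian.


x = 24 * cos(180) = -24
y = 24 * sin(180) = 0
z = -19

(-24, 0, -19)


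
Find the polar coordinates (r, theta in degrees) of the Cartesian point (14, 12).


r = sqrt(14^2 + 12^2) = 18.4391
theta = atan2(12, 14) = 40.6013 degrees

r = 18.4391, theta = 40.6013 degrees


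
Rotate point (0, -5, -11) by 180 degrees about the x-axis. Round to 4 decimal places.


x' = 0
y' = -5*cos(180) - -11*sin(180) = 5
z' = -5*sin(180) + -11*cos(180) = 11

(0, 5, 11)


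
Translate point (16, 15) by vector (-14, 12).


Translation: (x+dx, y+dy) = (16+-14, 15+12) = (2, 27)

(2, 27)


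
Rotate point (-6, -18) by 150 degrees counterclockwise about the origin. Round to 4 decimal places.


x' = -6*cos(150) - -18*sin(150) = 14.1962
y' = -6*sin(150) + -18*cos(150) = 12.5885

(14.1962, 12.5885)


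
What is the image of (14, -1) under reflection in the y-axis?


Reflection across y-axis: (x, y) -> (-x, y)
(14, -1) -> (-14, -1)

(-14, -1)


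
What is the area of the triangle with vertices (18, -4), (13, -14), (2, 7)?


Area = |x1(y2-y3) + x2(y3-y1) + x3(y1-y2)| / 2
= |18*(-14-7) + 13*(7--4) + 2*(-4--14)| / 2
= 107.5

107.5


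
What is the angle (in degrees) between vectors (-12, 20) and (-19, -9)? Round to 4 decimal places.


dot = -12*-19 + 20*-9 = 48
|u| = 23.3238, |v| = 21.0238
cos(angle) = 0.0979
angle = 84.3824 degrees

84.3824 degrees


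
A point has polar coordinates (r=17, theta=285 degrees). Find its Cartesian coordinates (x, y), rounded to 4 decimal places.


x = 17 * cos(285) = 4.3999
y = 17 * sin(285) = -16.4207

(4.3999, -16.4207)


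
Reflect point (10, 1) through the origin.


Reflection through origin: (x, y) -> (-x, -y)
(10, 1) -> (-10, -1)

(-10, -1)


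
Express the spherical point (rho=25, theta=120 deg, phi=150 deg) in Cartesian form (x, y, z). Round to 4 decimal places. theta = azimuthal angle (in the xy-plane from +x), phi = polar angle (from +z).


x = 25 * sin(150) * cos(120) = -6.25
y = 25 * sin(150) * sin(120) = 10.8253
z = 25 * cos(150) = -21.6506

(-6.25, 10.8253, -21.6506)


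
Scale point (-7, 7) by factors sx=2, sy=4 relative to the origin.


Scaling: (x*sx, y*sy) = (-7*2, 7*4) = (-14, 28)

(-14, 28)


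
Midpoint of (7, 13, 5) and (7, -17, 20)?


Midpoint = ((7+7)/2, (13+-17)/2, (5+20)/2) = (7, -2, 12.5)

(7, -2, 12.5)


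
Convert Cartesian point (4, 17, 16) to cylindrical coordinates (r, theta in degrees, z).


r = sqrt(4^2 + 17^2) = 17.4642
theta = atan2(17, 4) = 76.7595 deg
z = 16

r = 17.4642, theta = 76.7595 deg, z = 16


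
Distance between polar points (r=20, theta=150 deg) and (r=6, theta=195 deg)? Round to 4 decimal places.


d = sqrt(r1^2 + r2^2 - 2*r1*r2*cos(t2-t1))
d = sqrt(20^2 + 6^2 - 2*20*6*cos(195-150)) = 16.3185

16.3185


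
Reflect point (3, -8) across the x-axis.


Reflection across x-axis: (x, y) -> (x, -y)
(3, -8) -> (3, 8)

(3, 8)


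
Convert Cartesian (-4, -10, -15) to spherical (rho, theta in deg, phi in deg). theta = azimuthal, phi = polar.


rho = sqrt((-4)^2 + (-10)^2 + (-15)^2) = 18.4662
theta = atan2(-10, -4) = 248.1986 deg
phi = acos(-15/18.4662) = 144.3208 deg

rho = 18.4662, theta = 248.1986 deg, phi = 144.3208 deg


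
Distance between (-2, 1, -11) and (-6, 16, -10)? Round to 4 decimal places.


d = sqrt((-6--2)^2 + (16-1)^2 + (-10--11)^2) = 15.5563

15.5563


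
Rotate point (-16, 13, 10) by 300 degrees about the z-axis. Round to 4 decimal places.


x' = -16*cos(300) - 13*sin(300) = 3.2583
y' = -16*sin(300) + 13*cos(300) = 20.3564
z' = 10

(3.2583, 20.3564, 10)


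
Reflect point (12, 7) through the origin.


Reflection through origin: (x, y) -> (-x, -y)
(12, 7) -> (-12, -7)

(-12, -7)


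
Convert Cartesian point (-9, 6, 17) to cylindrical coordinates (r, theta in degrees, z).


r = sqrt((-9)^2 + 6^2) = 10.8167
theta = atan2(6, -9) = 146.3099 deg
z = 17

r = 10.8167, theta = 146.3099 deg, z = 17


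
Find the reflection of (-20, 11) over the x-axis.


Reflection across x-axis: (x, y) -> (x, -y)
(-20, 11) -> (-20, -11)

(-20, -11)


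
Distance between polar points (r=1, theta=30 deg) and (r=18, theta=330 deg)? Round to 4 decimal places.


d = sqrt(r1^2 + r2^2 - 2*r1*r2*cos(t2-t1))
d = sqrt(1^2 + 18^2 - 2*1*18*cos(330-30)) = 17.5214

17.5214


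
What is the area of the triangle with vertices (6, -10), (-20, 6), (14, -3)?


Area = |x1(y2-y3) + x2(y3-y1) + x3(y1-y2)| / 2
= |6*(6--3) + -20*(-3--10) + 14*(-10-6)| / 2
= 155

155


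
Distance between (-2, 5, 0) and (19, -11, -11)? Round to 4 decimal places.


d = sqrt((19--2)^2 + (-11-5)^2 + (-11-0)^2) = 28.6007

28.6007


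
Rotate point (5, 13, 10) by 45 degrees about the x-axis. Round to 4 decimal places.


x' = 5
y' = 13*cos(45) - 10*sin(45) = 2.1213
z' = 13*sin(45) + 10*cos(45) = 16.2635

(5, 2.1213, 16.2635)


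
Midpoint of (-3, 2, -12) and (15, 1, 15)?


Midpoint = ((-3+15)/2, (2+1)/2, (-12+15)/2) = (6, 1.5, 1.5)

(6, 1.5, 1.5)


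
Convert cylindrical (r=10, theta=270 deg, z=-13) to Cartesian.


x = 10 * cos(270) = 0
y = 10 * sin(270) = -10
z = -13

(0, -10, -13)


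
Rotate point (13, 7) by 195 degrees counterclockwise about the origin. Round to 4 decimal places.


x' = 13*cos(195) - 7*sin(195) = -10.7453
y' = 13*sin(195) + 7*cos(195) = -10.1261

(-10.7453, -10.1261)


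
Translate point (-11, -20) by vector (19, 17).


Translation: (x+dx, y+dy) = (-11+19, -20+17) = (8, -3)

(8, -3)


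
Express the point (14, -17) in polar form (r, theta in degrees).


r = sqrt(14^2 + (-17)^2) = 22.0227
theta = atan2(-17, 14) = 309.4725 degrees

r = 22.0227, theta = 309.4725 degrees


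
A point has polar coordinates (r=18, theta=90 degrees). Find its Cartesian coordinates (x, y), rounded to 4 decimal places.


x = 18 * cos(90) = 0
y = 18 * sin(90) = 18

(0, 18)


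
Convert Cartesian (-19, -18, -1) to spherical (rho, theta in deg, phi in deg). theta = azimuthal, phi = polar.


rho = sqrt((-19)^2 + (-18)^2 + (-1)^2) = 26.1916
theta = atan2(-18, -19) = 223.4518 deg
phi = acos(-1/26.1916) = 92.1881 deg

rho = 26.1916, theta = 223.4518 deg, phi = 92.1881 deg


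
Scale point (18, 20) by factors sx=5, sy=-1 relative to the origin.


Scaling: (x*sx, y*sy) = (18*5, 20*-1) = (90, -20)

(90, -20)


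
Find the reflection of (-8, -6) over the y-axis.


Reflection across y-axis: (x, y) -> (-x, y)
(-8, -6) -> (8, -6)

(8, -6)


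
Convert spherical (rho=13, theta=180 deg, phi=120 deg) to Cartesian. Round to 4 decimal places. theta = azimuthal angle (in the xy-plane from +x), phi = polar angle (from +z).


x = 13 * sin(120) * cos(180) = -11.2583
y = 13 * sin(120) * sin(180) = 0
z = 13 * cos(120) = -6.5

(-11.2583, 0, -6.5)


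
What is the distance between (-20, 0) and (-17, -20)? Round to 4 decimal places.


d = sqrt((-17--20)^2 + (-20-0)^2) = 20.2237

20.2237


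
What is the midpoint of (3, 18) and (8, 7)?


Midpoint = ((3+8)/2, (18+7)/2) = (5.5, 12.5)

(5.5, 12.5)


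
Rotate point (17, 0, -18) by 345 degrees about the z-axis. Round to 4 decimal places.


x' = 17*cos(345) - 0*sin(345) = 16.4207
y' = 17*sin(345) + 0*cos(345) = -4.3999
z' = -18

(16.4207, -4.3999, -18)


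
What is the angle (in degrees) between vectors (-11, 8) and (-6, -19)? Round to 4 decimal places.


dot = -11*-6 + 8*-19 = -86
|u| = 13.6015, |v| = 19.9249
cos(angle) = -0.3173
angle = 108.5018 degrees

108.5018 degrees


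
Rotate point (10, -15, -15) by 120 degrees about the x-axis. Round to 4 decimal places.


x' = 10
y' = -15*cos(120) - -15*sin(120) = 20.4904
z' = -15*sin(120) + -15*cos(120) = -5.4904

(10, 20.4904, -5.4904)


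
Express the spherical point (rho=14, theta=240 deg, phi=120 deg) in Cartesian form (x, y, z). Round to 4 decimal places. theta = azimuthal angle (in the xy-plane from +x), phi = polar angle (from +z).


x = 14 * sin(120) * cos(240) = -6.0622
y = 14 * sin(120) * sin(240) = -10.5
z = 14 * cos(120) = -7

(-6.0622, -10.5, -7)


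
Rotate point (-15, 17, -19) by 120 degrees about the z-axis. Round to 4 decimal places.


x' = -15*cos(120) - 17*sin(120) = -7.2224
y' = -15*sin(120) + 17*cos(120) = -21.4904
z' = -19

(-7.2224, -21.4904, -19)


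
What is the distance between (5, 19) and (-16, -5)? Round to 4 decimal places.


d = sqrt((-16-5)^2 + (-5-19)^2) = 31.8904

31.8904


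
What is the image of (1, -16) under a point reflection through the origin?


Reflection through origin: (x, y) -> (-x, -y)
(1, -16) -> (-1, 16)

(-1, 16)


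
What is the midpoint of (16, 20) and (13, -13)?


Midpoint = ((16+13)/2, (20+-13)/2) = (14.5, 3.5)

(14.5, 3.5)


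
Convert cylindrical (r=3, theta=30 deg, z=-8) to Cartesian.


x = 3 * cos(30) = 2.5981
y = 3 * sin(30) = 1.5
z = -8

(2.5981, 1.5, -8)


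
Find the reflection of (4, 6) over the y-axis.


Reflection across y-axis: (x, y) -> (-x, y)
(4, 6) -> (-4, 6)

(-4, 6)


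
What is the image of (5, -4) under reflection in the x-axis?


Reflection across x-axis: (x, y) -> (x, -y)
(5, -4) -> (5, 4)

(5, 4)


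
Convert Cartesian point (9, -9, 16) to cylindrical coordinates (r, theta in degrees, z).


r = sqrt(9^2 + (-9)^2) = 12.7279
theta = atan2(-9, 9) = 315 deg
z = 16

r = 12.7279, theta = 315 deg, z = 16


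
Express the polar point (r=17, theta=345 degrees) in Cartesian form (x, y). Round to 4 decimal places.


x = 17 * cos(345) = 16.4207
y = 17 * sin(345) = -4.3999

(16.4207, -4.3999)


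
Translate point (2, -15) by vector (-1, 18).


Translation: (x+dx, y+dy) = (2+-1, -15+18) = (1, 3)

(1, 3)


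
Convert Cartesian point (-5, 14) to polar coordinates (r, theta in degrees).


r = sqrt((-5)^2 + 14^2) = 14.8661
theta = atan2(14, -5) = 109.6538 degrees

r = 14.8661, theta = 109.6538 degrees


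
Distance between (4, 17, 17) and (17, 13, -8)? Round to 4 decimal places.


d = sqrt((17-4)^2 + (13-17)^2 + (-8-17)^2) = 28.4605

28.4605


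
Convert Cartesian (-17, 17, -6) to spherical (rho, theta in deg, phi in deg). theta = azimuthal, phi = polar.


rho = sqrt((-17)^2 + 17^2 + (-6)^2) = 24.779
theta = atan2(17, -17) = 135 deg
phi = acos(-6/24.779) = 104.0129 deg

rho = 24.779, theta = 135 deg, phi = 104.0129 deg


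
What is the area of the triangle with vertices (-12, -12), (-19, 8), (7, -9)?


Area = |x1(y2-y3) + x2(y3-y1) + x3(y1-y2)| / 2
= |-12*(8--9) + -19*(-9--12) + 7*(-12-8)| / 2
= 200.5

200.5


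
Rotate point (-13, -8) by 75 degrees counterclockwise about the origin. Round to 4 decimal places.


x' = -13*cos(75) - -8*sin(75) = 4.3628
y' = -13*sin(75) + -8*cos(75) = -14.6276

(4.3628, -14.6276)


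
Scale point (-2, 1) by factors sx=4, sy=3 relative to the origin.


Scaling: (x*sx, y*sy) = (-2*4, 1*3) = (-8, 3)

(-8, 3)


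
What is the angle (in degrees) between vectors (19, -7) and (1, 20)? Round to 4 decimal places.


dot = 19*1 + -7*20 = -121
|u| = 20.2485, |v| = 20.025
cos(angle) = -0.2984
angle = 107.3625 degrees

107.3625 degrees


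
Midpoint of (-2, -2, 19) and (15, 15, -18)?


Midpoint = ((-2+15)/2, (-2+15)/2, (19+-18)/2) = (6.5, 6.5, 0.5)

(6.5, 6.5, 0.5)


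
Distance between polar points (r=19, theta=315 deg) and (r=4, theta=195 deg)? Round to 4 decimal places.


d = sqrt(r1^2 + r2^2 - 2*r1*r2*cos(t2-t1))
d = sqrt(19^2 + 4^2 - 2*19*4*cos(195-315)) = 21.2838

21.2838


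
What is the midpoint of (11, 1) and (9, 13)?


Midpoint = ((11+9)/2, (1+13)/2) = (10, 7)

(10, 7)


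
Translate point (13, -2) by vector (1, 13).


Translation: (x+dx, y+dy) = (13+1, -2+13) = (14, 11)

(14, 11)


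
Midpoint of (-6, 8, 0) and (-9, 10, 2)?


Midpoint = ((-6+-9)/2, (8+10)/2, (0+2)/2) = (-7.5, 9, 1)

(-7.5, 9, 1)


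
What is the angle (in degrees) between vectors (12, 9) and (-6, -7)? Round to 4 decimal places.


dot = 12*-6 + 9*-7 = -135
|u| = 15, |v| = 9.2195
cos(angle) = -0.9762
angle = 167.4712 degrees

167.4712 degrees


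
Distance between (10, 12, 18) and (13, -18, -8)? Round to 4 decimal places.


d = sqrt((13-10)^2 + (-18-12)^2 + (-8-18)^2) = 39.8121

39.8121


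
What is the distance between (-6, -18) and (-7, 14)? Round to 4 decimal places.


d = sqrt((-7--6)^2 + (14--18)^2) = 32.0156

32.0156


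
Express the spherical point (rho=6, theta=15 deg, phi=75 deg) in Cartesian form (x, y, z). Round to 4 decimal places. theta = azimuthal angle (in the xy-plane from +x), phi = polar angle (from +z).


x = 6 * sin(75) * cos(15) = 5.5981
y = 6 * sin(75) * sin(15) = 1.5
z = 6 * cos(75) = 1.5529

(5.5981, 1.5, 1.5529)


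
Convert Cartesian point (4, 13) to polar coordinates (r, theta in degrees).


r = sqrt(4^2 + 13^2) = 13.6015
theta = atan2(13, 4) = 72.8973 degrees

r = 13.6015, theta = 72.8973 degrees


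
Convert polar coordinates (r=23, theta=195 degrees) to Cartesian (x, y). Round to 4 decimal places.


x = 23 * cos(195) = -22.2163
y = 23 * sin(195) = -5.9528

(-22.2163, -5.9528)


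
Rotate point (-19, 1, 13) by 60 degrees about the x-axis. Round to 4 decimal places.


x' = -19
y' = 1*cos(60) - 13*sin(60) = -10.7583
z' = 1*sin(60) + 13*cos(60) = 7.366

(-19, -10.7583, 7.366)


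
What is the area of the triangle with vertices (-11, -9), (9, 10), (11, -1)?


Area = |x1(y2-y3) + x2(y3-y1) + x3(y1-y2)| / 2
= |-11*(10--1) + 9*(-1--9) + 11*(-9-10)| / 2
= 129

129


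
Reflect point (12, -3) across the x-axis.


Reflection across x-axis: (x, y) -> (x, -y)
(12, -3) -> (12, 3)

(12, 3)


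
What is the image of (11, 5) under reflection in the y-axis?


Reflection across y-axis: (x, y) -> (-x, y)
(11, 5) -> (-11, 5)

(-11, 5)


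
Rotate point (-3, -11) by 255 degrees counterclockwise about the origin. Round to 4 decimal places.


x' = -3*cos(255) - -11*sin(255) = -9.8487
y' = -3*sin(255) + -11*cos(255) = 5.7448

(-9.8487, 5.7448)


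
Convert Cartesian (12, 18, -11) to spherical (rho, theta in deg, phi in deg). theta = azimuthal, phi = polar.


rho = sqrt(12^2 + 18^2 + (-11)^2) = 24.2693
theta = atan2(18, 12) = 56.3099 deg
phi = acos(-11/24.2693) = 116.9522 deg

rho = 24.2693, theta = 56.3099 deg, phi = 116.9522 deg


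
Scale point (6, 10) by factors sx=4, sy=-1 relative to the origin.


Scaling: (x*sx, y*sy) = (6*4, 10*-1) = (24, -10)

(24, -10)


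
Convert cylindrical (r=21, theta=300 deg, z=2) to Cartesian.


x = 21 * cos(300) = 10.5
y = 21 * sin(300) = -18.1865
z = 2

(10.5, -18.1865, 2)


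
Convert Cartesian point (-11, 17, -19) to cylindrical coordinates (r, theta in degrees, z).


r = sqrt((-11)^2 + 17^2) = 20.2485
theta = atan2(17, -11) = 122.9052 deg
z = -19

r = 20.2485, theta = 122.9052 deg, z = -19


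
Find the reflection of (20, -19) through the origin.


Reflection through origin: (x, y) -> (-x, -y)
(20, -19) -> (-20, 19)

(-20, 19)


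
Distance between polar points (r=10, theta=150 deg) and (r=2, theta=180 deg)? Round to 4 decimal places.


d = sqrt(r1^2 + r2^2 - 2*r1*r2*cos(t2-t1))
d = sqrt(10^2 + 2^2 - 2*10*2*cos(180-150)) = 8.3282

8.3282


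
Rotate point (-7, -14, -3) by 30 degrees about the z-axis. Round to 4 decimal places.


x' = -7*cos(30) - -14*sin(30) = 0.9378
y' = -7*sin(30) + -14*cos(30) = -15.6244
z' = -3

(0.9378, -15.6244, -3)


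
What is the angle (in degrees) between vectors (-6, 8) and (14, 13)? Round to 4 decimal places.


dot = -6*14 + 8*13 = 20
|u| = 10, |v| = 19.105
cos(angle) = 0.1047
angle = 83.991 degrees

83.991 degrees


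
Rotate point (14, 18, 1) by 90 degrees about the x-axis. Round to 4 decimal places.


x' = 14
y' = 18*cos(90) - 1*sin(90) = -1
z' = 18*sin(90) + 1*cos(90) = 18

(14, -1, 18)


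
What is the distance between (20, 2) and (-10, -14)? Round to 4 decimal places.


d = sqrt((-10-20)^2 + (-14-2)^2) = 34

34


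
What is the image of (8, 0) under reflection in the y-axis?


Reflection across y-axis: (x, y) -> (-x, y)
(8, 0) -> (-8, 0)

(-8, 0)


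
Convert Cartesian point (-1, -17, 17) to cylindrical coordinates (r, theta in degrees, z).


r = sqrt((-1)^2 + (-17)^2) = 17.0294
theta = atan2(-17, -1) = 266.6335 deg
z = 17

r = 17.0294, theta = 266.6335 deg, z = 17


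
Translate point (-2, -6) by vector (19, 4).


Translation: (x+dx, y+dy) = (-2+19, -6+4) = (17, -2)

(17, -2)


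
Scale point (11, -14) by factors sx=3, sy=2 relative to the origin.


Scaling: (x*sx, y*sy) = (11*3, -14*2) = (33, -28)

(33, -28)


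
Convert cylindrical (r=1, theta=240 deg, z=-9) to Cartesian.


x = 1 * cos(240) = -0.5
y = 1 * sin(240) = -0.866
z = -9

(-0.5, -0.866, -9)


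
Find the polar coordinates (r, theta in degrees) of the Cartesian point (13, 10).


r = sqrt(13^2 + 10^2) = 16.4012
theta = atan2(10, 13) = 37.5686 degrees

r = 16.4012, theta = 37.5686 degrees


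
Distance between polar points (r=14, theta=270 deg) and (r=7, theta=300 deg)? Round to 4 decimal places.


d = sqrt(r1^2 + r2^2 - 2*r1*r2*cos(t2-t1))
d = sqrt(14^2 + 7^2 - 2*14*7*cos(300-270)) = 8.6752

8.6752


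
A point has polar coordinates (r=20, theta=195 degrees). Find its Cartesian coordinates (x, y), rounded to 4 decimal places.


x = 20 * cos(195) = -19.3185
y = 20 * sin(195) = -5.1764

(-19.3185, -5.1764)


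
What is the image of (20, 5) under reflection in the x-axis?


Reflection across x-axis: (x, y) -> (x, -y)
(20, 5) -> (20, -5)

(20, -5)


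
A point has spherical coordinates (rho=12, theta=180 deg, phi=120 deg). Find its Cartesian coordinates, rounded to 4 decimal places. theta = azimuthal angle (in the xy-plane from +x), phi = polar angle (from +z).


x = 12 * sin(120) * cos(180) = -10.3923
y = 12 * sin(120) * sin(180) = 0
z = 12 * cos(120) = -6

(-10.3923, 0, -6)


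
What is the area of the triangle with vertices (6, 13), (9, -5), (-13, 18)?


Area = |x1(y2-y3) + x2(y3-y1) + x3(y1-y2)| / 2
= |6*(-5-18) + 9*(18-13) + -13*(13--5)| / 2
= 163.5

163.5


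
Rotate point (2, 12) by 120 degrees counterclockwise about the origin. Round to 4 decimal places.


x' = 2*cos(120) - 12*sin(120) = -11.3923
y' = 2*sin(120) + 12*cos(120) = -4.2679

(-11.3923, -4.2679)


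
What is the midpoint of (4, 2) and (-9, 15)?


Midpoint = ((4+-9)/2, (2+15)/2) = (-2.5, 8.5)

(-2.5, 8.5)


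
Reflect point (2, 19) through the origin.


Reflection through origin: (x, y) -> (-x, -y)
(2, 19) -> (-2, -19)

(-2, -19)


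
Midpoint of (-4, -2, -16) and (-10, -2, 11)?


Midpoint = ((-4+-10)/2, (-2+-2)/2, (-16+11)/2) = (-7, -2, -2.5)

(-7, -2, -2.5)


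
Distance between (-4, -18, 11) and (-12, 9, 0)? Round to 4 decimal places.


d = sqrt((-12--4)^2 + (9--18)^2 + (0-11)^2) = 30.2324

30.2324


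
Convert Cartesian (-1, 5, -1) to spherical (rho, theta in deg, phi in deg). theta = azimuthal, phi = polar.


rho = sqrt((-1)^2 + 5^2 + (-1)^2) = 5.1962
theta = atan2(5, -1) = 101.3099 deg
phi = acos(-1/5.1962) = 101.0958 deg

rho = 5.1962, theta = 101.3099 deg, phi = 101.0958 deg


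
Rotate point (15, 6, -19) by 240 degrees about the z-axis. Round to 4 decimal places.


x' = 15*cos(240) - 6*sin(240) = -2.3038
y' = 15*sin(240) + 6*cos(240) = -15.9904
z' = -19

(-2.3038, -15.9904, -19)


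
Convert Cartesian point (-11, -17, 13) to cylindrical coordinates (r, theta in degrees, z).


r = sqrt((-11)^2 + (-17)^2) = 20.2485
theta = atan2(-17, -11) = 237.0948 deg
z = 13

r = 20.2485, theta = 237.0948 deg, z = 13


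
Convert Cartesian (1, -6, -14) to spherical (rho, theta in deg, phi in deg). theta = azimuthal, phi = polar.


rho = sqrt(1^2 + (-6)^2 + (-14)^2) = 15.2643
theta = atan2(-6, 1) = 279.4623 deg
phi = acos(-14/15.2643) = 156.5159 deg

rho = 15.2643, theta = 279.4623 deg, phi = 156.5159 deg


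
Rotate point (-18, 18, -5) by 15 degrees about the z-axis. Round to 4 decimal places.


x' = -18*cos(15) - 18*sin(15) = -22.0454
y' = -18*sin(15) + 18*cos(15) = 12.7279
z' = -5

(-22.0454, 12.7279, -5)


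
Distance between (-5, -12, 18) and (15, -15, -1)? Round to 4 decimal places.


d = sqrt((15--5)^2 + (-15--12)^2 + (-1-18)^2) = 27.7489

27.7489


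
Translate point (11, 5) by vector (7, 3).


Translation: (x+dx, y+dy) = (11+7, 5+3) = (18, 8)

(18, 8)


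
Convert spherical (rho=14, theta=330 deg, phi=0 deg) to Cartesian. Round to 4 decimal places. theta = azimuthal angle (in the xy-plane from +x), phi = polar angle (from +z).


x = 14 * sin(0) * cos(330) = 0
y = 14 * sin(0) * sin(330) = 0
z = 14 * cos(0) = 14

(0, 0, 14)


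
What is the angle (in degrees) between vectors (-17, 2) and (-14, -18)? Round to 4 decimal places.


dot = -17*-14 + 2*-18 = 202
|u| = 17.1172, |v| = 22.8035
cos(angle) = 0.5175
angle = 58.8349 degrees

58.8349 degrees


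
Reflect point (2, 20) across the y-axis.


Reflection across y-axis: (x, y) -> (-x, y)
(2, 20) -> (-2, 20)

(-2, 20)


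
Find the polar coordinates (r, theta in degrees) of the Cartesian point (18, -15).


r = sqrt(18^2 + (-15)^2) = 23.4307
theta = atan2(-15, 18) = 320.1944 degrees

r = 23.4307, theta = 320.1944 degrees


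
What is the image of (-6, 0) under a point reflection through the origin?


Reflection through origin: (x, y) -> (-x, -y)
(-6, 0) -> (6, 0)

(6, 0)


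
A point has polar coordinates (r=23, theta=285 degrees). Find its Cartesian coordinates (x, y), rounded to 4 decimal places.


x = 23 * cos(285) = 5.9528
y = 23 * sin(285) = -22.2163

(5.9528, -22.2163)


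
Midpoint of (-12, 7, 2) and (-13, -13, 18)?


Midpoint = ((-12+-13)/2, (7+-13)/2, (2+18)/2) = (-12.5, -3, 10)

(-12.5, -3, 10)


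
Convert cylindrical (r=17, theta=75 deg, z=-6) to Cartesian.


x = 17 * cos(75) = 4.3999
y = 17 * sin(75) = 16.4207
z = -6

(4.3999, 16.4207, -6)


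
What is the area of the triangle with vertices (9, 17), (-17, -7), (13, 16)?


Area = |x1(y2-y3) + x2(y3-y1) + x3(y1-y2)| / 2
= |9*(-7-16) + -17*(16-17) + 13*(17--7)| / 2
= 61

61


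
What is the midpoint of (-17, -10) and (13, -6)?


Midpoint = ((-17+13)/2, (-10+-6)/2) = (-2, -8)

(-2, -8)


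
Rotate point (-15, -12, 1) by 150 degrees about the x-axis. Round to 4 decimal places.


x' = -15
y' = -12*cos(150) - 1*sin(150) = 9.8923
z' = -12*sin(150) + 1*cos(150) = -6.866

(-15, 9.8923, -6.866)


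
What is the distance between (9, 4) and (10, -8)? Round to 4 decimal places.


d = sqrt((10-9)^2 + (-8-4)^2) = 12.0416

12.0416


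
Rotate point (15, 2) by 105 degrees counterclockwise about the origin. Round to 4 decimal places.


x' = 15*cos(105) - 2*sin(105) = -5.8141
y' = 15*sin(105) + 2*cos(105) = 13.9712

(-5.8141, 13.9712)


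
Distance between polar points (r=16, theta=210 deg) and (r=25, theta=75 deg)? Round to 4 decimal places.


d = sqrt(r1^2 + r2^2 - 2*r1*r2*cos(t2-t1))
d = sqrt(16^2 + 25^2 - 2*16*25*cos(75-210)) = 38.0353

38.0353


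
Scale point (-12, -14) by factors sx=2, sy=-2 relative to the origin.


Scaling: (x*sx, y*sy) = (-12*2, -14*-2) = (-24, 28)

(-24, 28)


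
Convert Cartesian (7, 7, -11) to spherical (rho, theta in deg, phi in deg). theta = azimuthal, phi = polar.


rho = sqrt(7^2 + 7^2 + (-11)^2) = 14.7986
theta = atan2(7, 7) = 45 deg
phi = acos(-11/14.7986) = 138.0142 deg

rho = 14.7986, theta = 45 deg, phi = 138.0142 deg


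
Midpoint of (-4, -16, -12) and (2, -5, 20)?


Midpoint = ((-4+2)/2, (-16+-5)/2, (-12+20)/2) = (-1, -10.5, 4)

(-1, -10.5, 4)


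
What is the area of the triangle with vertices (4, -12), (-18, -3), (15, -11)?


Area = |x1(y2-y3) + x2(y3-y1) + x3(y1-y2)| / 2
= |4*(-3--11) + -18*(-11--12) + 15*(-12--3)| / 2
= 60.5

60.5


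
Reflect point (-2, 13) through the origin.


Reflection through origin: (x, y) -> (-x, -y)
(-2, 13) -> (2, -13)

(2, -13)


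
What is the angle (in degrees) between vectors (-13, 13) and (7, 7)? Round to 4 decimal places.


dot = -13*7 + 13*7 = 0
|u| = 18.3848, |v| = 9.8995
cos(angle) = 0
angle = 90 degrees

90 degrees


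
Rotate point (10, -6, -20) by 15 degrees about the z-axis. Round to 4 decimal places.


x' = 10*cos(15) - -6*sin(15) = 11.2122
y' = 10*sin(15) + -6*cos(15) = -3.2074
z' = -20

(11.2122, -3.2074, -20)


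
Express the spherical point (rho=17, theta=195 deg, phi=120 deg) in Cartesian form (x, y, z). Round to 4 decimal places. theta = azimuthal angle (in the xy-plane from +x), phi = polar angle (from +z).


x = 17 * sin(120) * cos(195) = -14.2208
y = 17 * sin(120) * sin(195) = -3.8104
z = 17 * cos(120) = -8.5

(-14.2208, -3.8104, -8.5)


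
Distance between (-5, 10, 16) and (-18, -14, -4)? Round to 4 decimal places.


d = sqrt((-18--5)^2 + (-14-10)^2 + (-4-16)^2) = 33.8378

33.8378


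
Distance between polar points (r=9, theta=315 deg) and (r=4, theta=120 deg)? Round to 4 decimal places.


d = sqrt(r1^2 + r2^2 - 2*r1*r2*cos(t2-t1))
d = sqrt(9^2 + 4^2 - 2*9*4*cos(120-315)) = 12.9053

12.9053


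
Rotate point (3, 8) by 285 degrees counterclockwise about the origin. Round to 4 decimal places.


x' = 3*cos(285) - 8*sin(285) = 8.5039
y' = 3*sin(285) + 8*cos(285) = -0.8272

(8.5039, -0.8272)


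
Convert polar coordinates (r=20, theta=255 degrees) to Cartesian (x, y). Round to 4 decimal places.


x = 20 * cos(255) = -5.1764
y = 20 * sin(255) = -19.3185

(-5.1764, -19.3185)


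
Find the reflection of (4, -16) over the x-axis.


Reflection across x-axis: (x, y) -> (x, -y)
(4, -16) -> (4, 16)

(4, 16)


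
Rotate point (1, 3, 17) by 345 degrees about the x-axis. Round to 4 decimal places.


x' = 1
y' = 3*cos(345) - 17*sin(345) = 7.2977
z' = 3*sin(345) + 17*cos(345) = 15.6443

(1, 7.2977, 15.6443)


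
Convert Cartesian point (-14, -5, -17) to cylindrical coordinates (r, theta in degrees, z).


r = sqrt((-14)^2 + (-5)^2) = 14.8661
theta = atan2(-5, -14) = 199.6538 deg
z = -17

r = 14.8661, theta = 199.6538 deg, z = -17


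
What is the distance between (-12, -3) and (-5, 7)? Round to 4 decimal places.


d = sqrt((-5--12)^2 + (7--3)^2) = 12.2066

12.2066


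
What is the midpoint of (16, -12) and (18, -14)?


Midpoint = ((16+18)/2, (-12+-14)/2) = (17, -13)

(17, -13)


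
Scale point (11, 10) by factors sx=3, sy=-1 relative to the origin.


Scaling: (x*sx, y*sy) = (11*3, 10*-1) = (33, -10)

(33, -10)


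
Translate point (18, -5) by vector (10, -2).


Translation: (x+dx, y+dy) = (18+10, -5+-2) = (28, -7)

(28, -7)


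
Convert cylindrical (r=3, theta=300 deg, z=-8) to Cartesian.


x = 3 * cos(300) = 1.5
y = 3 * sin(300) = -2.5981
z = -8

(1.5, -2.5981, -8)


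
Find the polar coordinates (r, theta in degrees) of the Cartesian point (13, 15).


r = sqrt(13^2 + 15^2) = 19.8494
theta = atan2(15, 13) = 49.0856 degrees

r = 19.8494, theta = 49.0856 degrees


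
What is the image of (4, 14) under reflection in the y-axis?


Reflection across y-axis: (x, y) -> (-x, y)
(4, 14) -> (-4, 14)

(-4, 14)


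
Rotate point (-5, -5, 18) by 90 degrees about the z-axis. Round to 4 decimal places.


x' = -5*cos(90) - -5*sin(90) = 5
y' = -5*sin(90) + -5*cos(90) = -5
z' = 18

(5, -5, 18)


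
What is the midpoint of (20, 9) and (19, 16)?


Midpoint = ((20+19)/2, (9+16)/2) = (19.5, 12.5)

(19.5, 12.5)


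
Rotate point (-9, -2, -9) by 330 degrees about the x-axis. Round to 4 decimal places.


x' = -9
y' = -2*cos(330) - -9*sin(330) = -6.2321
z' = -2*sin(330) + -9*cos(330) = -6.7942

(-9, -6.2321, -6.7942)


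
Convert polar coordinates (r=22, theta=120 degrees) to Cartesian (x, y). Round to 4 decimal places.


x = 22 * cos(120) = -11
y = 22 * sin(120) = 19.0526

(-11, 19.0526)


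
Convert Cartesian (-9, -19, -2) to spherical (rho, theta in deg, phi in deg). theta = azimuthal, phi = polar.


rho = sqrt((-9)^2 + (-19)^2 + (-2)^2) = 21.1187
theta = atan2(-19, -9) = 244.6538 deg
phi = acos(-2/21.1187) = 95.4342 deg

rho = 21.1187, theta = 244.6538 deg, phi = 95.4342 deg


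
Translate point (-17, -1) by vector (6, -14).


Translation: (x+dx, y+dy) = (-17+6, -1+-14) = (-11, -15)

(-11, -15)


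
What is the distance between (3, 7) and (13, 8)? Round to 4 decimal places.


d = sqrt((13-3)^2 + (8-7)^2) = 10.0499

10.0499


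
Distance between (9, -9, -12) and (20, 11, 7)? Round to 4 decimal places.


d = sqrt((20-9)^2 + (11--9)^2 + (7--12)^2) = 29.6985

29.6985


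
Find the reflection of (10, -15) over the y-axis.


Reflection across y-axis: (x, y) -> (-x, y)
(10, -15) -> (-10, -15)

(-10, -15)


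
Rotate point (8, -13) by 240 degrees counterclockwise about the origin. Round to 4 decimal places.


x' = 8*cos(240) - -13*sin(240) = -15.2583
y' = 8*sin(240) + -13*cos(240) = -0.4282

(-15.2583, -0.4282)


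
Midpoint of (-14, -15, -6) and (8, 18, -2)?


Midpoint = ((-14+8)/2, (-15+18)/2, (-6+-2)/2) = (-3, 1.5, -4)

(-3, 1.5, -4)


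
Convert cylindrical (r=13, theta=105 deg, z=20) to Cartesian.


x = 13 * cos(105) = -3.3646
y = 13 * sin(105) = 12.557
z = 20

(-3.3646, 12.557, 20)


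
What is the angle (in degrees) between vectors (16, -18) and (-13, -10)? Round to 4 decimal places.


dot = 16*-13 + -18*-10 = -28
|u| = 24.0832, |v| = 16.4012
cos(angle) = -0.0709
angle = 94.0649 degrees

94.0649 degrees


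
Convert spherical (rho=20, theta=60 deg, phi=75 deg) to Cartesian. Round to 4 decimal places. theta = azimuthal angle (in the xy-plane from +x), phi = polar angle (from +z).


x = 20 * sin(75) * cos(60) = 9.6593
y = 20 * sin(75) * sin(60) = 16.7303
z = 20 * cos(75) = 5.1764

(9.6593, 16.7303, 5.1764)


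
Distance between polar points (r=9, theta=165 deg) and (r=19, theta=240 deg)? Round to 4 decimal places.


d = sqrt(r1^2 + r2^2 - 2*r1*r2*cos(t2-t1))
d = sqrt(9^2 + 19^2 - 2*9*19*cos(240-165)) = 18.8012

18.8012


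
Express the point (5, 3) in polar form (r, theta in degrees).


r = sqrt(5^2 + 3^2) = 5.831
theta = atan2(3, 5) = 30.9638 degrees

r = 5.831, theta = 30.9638 degrees


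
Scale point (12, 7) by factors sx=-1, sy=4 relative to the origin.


Scaling: (x*sx, y*sy) = (12*-1, 7*4) = (-12, 28)

(-12, 28)


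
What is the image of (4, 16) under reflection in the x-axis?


Reflection across x-axis: (x, y) -> (x, -y)
(4, 16) -> (4, -16)

(4, -16)


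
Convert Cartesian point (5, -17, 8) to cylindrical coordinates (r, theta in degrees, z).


r = sqrt(5^2 + (-17)^2) = 17.72
theta = atan2(-17, 5) = 286.3895 deg
z = 8

r = 17.72, theta = 286.3895 deg, z = 8


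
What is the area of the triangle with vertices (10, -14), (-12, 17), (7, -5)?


Area = |x1(y2-y3) + x2(y3-y1) + x3(y1-y2)| / 2
= |10*(17--5) + -12*(-5--14) + 7*(-14-17)| / 2
= 52.5

52.5


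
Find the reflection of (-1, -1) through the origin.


Reflection through origin: (x, y) -> (-x, -y)
(-1, -1) -> (1, 1)

(1, 1)


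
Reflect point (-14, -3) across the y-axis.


Reflection across y-axis: (x, y) -> (-x, y)
(-14, -3) -> (14, -3)

(14, -3)


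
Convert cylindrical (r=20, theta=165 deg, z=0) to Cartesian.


x = 20 * cos(165) = -19.3185
y = 20 * sin(165) = 5.1764
z = 0

(-19.3185, 5.1764, 0)


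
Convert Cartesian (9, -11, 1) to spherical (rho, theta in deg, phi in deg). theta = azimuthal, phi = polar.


rho = sqrt(9^2 + (-11)^2 + 1^2) = 14.2478
theta = atan2(-11, 9) = 309.2894 deg
phi = acos(1/14.2478) = 85.9753 deg

rho = 14.2478, theta = 309.2894 deg, phi = 85.9753 deg


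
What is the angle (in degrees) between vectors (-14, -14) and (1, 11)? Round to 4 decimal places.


dot = -14*1 + -14*11 = -168
|u| = 19.799, |v| = 11.0454
cos(angle) = -0.7682
angle = 140.1944 degrees

140.1944 degrees


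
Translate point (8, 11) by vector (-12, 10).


Translation: (x+dx, y+dy) = (8+-12, 11+10) = (-4, 21)

(-4, 21)


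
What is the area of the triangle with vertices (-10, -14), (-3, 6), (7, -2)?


Area = |x1(y2-y3) + x2(y3-y1) + x3(y1-y2)| / 2
= |-10*(6--2) + -3*(-2--14) + 7*(-14-6)| / 2
= 128

128


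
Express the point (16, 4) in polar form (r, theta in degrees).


r = sqrt(16^2 + 4^2) = 16.4924
theta = atan2(4, 16) = 14.0362 degrees

r = 16.4924, theta = 14.0362 degrees


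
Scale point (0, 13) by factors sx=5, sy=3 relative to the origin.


Scaling: (x*sx, y*sy) = (0*5, 13*3) = (0, 39)

(0, 39)


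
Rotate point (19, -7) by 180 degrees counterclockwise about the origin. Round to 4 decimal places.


x' = 19*cos(180) - -7*sin(180) = -19
y' = 19*sin(180) + -7*cos(180) = 7

(-19, 7)


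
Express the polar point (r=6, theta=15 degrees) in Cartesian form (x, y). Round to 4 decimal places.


x = 6 * cos(15) = 5.7956
y = 6 * sin(15) = 1.5529

(5.7956, 1.5529)


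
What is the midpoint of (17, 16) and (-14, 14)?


Midpoint = ((17+-14)/2, (16+14)/2) = (1.5, 15)

(1.5, 15)


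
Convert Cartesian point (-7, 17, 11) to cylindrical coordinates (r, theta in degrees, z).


r = sqrt((-7)^2 + 17^2) = 18.3848
theta = atan2(17, -7) = 112.3801 deg
z = 11

r = 18.3848, theta = 112.3801 deg, z = 11


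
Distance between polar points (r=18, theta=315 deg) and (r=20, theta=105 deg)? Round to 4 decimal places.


d = sqrt(r1^2 + r2^2 - 2*r1*r2*cos(t2-t1))
d = sqrt(18^2 + 20^2 - 2*18*20*cos(105-315)) = 36.7088

36.7088


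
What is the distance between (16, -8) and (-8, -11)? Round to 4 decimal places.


d = sqrt((-8-16)^2 + (-11--8)^2) = 24.1868

24.1868


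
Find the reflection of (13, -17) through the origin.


Reflection through origin: (x, y) -> (-x, -y)
(13, -17) -> (-13, 17)

(-13, 17)


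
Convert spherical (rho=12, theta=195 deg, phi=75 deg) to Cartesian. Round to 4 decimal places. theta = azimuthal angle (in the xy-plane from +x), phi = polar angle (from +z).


x = 12 * sin(75) * cos(195) = -11.1962
y = 12 * sin(75) * sin(195) = -3
z = 12 * cos(75) = 3.1058

(-11.1962, -3, 3.1058)


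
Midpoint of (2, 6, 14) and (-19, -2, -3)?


Midpoint = ((2+-19)/2, (6+-2)/2, (14+-3)/2) = (-8.5, 2, 5.5)

(-8.5, 2, 5.5)


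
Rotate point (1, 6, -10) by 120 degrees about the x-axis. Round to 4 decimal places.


x' = 1
y' = 6*cos(120) - -10*sin(120) = 5.6603
z' = 6*sin(120) + -10*cos(120) = 10.1962

(1, 5.6603, 10.1962)


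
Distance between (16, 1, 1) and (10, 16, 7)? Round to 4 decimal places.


d = sqrt((10-16)^2 + (16-1)^2 + (7-1)^2) = 17.2337

17.2337


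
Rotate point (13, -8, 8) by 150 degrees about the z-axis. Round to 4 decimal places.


x' = 13*cos(150) - -8*sin(150) = -7.2583
y' = 13*sin(150) + -8*cos(150) = 13.4282
z' = 8

(-7.2583, 13.4282, 8)


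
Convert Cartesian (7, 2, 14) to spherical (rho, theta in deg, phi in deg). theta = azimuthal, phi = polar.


rho = sqrt(7^2 + 2^2 + 14^2) = 15.7797
theta = atan2(2, 7) = 15.9454 deg
phi = acos(14/15.7797) = 27.4748 deg

rho = 15.7797, theta = 15.9454 deg, phi = 27.4748 deg


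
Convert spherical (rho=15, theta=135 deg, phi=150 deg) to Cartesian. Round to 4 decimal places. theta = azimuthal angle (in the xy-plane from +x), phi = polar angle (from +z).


x = 15 * sin(150) * cos(135) = -5.3033
y = 15 * sin(150) * sin(135) = 5.3033
z = 15 * cos(150) = -12.9904

(-5.3033, 5.3033, -12.9904)


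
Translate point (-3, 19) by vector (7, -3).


Translation: (x+dx, y+dy) = (-3+7, 19+-3) = (4, 16)

(4, 16)


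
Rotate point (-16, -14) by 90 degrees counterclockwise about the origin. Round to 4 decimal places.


x' = -16*cos(90) - -14*sin(90) = 14
y' = -16*sin(90) + -14*cos(90) = -16

(14, -16)


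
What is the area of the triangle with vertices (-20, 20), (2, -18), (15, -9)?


Area = |x1(y2-y3) + x2(y3-y1) + x3(y1-y2)| / 2
= |-20*(-18--9) + 2*(-9-20) + 15*(20--18)| / 2
= 346

346


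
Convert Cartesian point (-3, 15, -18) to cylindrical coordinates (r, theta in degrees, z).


r = sqrt((-3)^2 + 15^2) = 15.2971
theta = atan2(15, -3) = 101.3099 deg
z = -18

r = 15.2971, theta = 101.3099 deg, z = -18


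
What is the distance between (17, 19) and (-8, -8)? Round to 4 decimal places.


d = sqrt((-8-17)^2 + (-8-19)^2) = 36.7967

36.7967


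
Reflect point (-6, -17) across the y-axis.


Reflection across y-axis: (x, y) -> (-x, y)
(-6, -17) -> (6, -17)

(6, -17)


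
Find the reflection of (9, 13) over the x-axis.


Reflection across x-axis: (x, y) -> (x, -y)
(9, 13) -> (9, -13)

(9, -13)


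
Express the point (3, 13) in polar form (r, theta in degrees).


r = sqrt(3^2 + 13^2) = 13.3417
theta = atan2(13, 3) = 77.0054 degrees

r = 13.3417, theta = 77.0054 degrees


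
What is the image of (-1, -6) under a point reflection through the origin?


Reflection through origin: (x, y) -> (-x, -y)
(-1, -6) -> (1, 6)

(1, 6)


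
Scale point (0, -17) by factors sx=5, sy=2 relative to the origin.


Scaling: (x*sx, y*sy) = (0*5, -17*2) = (0, -34)

(0, -34)


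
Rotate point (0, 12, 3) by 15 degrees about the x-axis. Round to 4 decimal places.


x' = 0
y' = 12*cos(15) - 3*sin(15) = 10.8147
z' = 12*sin(15) + 3*cos(15) = 6.0036

(0, 10.8147, 6.0036)


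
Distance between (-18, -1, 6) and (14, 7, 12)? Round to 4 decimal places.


d = sqrt((14--18)^2 + (7--1)^2 + (12-6)^2) = 33.5261

33.5261


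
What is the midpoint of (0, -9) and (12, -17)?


Midpoint = ((0+12)/2, (-9+-17)/2) = (6, -13)

(6, -13)


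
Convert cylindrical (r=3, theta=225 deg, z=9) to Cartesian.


x = 3 * cos(225) = -2.1213
y = 3 * sin(225) = -2.1213
z = 9

(-2.1213, -2.1213, 9)


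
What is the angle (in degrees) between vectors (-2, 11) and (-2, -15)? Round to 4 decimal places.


dot = -2*-2 + 11*-15 = -161
|u| = 11.1803, |v| = 15.1327
cos(angle) = -0.9516
angle = 162.1005 degrees

162.1005 degrees
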